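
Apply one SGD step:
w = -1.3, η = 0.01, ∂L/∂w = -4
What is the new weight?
w_new = -1.26

w_new = w - η·∂L/∂w = -1.3 - 0.01×(-4) = -1.3 - (-0.04) = -1.26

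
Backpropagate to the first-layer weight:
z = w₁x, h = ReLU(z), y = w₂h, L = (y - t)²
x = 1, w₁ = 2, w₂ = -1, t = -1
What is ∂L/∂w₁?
∂L/∂w₁ = 2

Forward pass:
z = w₁x = 2×1 = 2
h = ReLU(2) = 2
y = w₂h = -1×2 = -2

Backward pass:
∂L/∂y = 2(y - t) = 2(-2 - -1) = -2
∂y/∂h = w₂ = -1
∂h/∂z = 1 (ReLU derivative)
∂z/∂w₁ = x = 1

∂L/∂w₁ = -2 × -1 × 1 × 1 = 2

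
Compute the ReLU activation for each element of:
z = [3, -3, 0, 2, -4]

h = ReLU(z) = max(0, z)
h = [3, 0, 0, 2, 0]

ReLU applied element-wise: max(0,3)=3, max(0,-3)=0, max(0,0)=0, max(0,2)=2, max(0,-4)=0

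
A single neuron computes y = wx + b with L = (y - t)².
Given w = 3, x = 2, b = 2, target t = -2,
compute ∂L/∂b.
∂L/∂b = 20

y = wx + b = (3)(2) + 2 = 8
∂L/∂y = 2(y - t) = 2(8 - -2) = 20
∂y/∂b = 1
∂L/∂b = ∂L/∂y · ∂y/∂b = 20 × 1 = 20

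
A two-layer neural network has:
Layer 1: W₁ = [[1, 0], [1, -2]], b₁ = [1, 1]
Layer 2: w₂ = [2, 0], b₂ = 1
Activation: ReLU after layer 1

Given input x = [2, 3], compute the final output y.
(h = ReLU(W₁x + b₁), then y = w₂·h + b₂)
y = 7

Layer 1 pre-activation: z₁ = [3, -3]
After ReLU: h = [3, 0]
Layer 2 output: y = 2×3 + 0×0 + 1 = 7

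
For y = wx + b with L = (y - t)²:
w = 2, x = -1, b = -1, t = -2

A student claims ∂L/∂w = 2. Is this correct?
Correct

y = (2)(-1) + -1 = -3
∂L/∂y = 2(y - t) = 2(-3 - -2) = -2
∂y/∂w = x = -1
∂L/∂w = -2 × -1 = 2

Claimed value: 2
Correct: The correct gradient is 2.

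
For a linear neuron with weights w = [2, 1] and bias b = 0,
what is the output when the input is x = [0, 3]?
y = 3

y = (2)(0) + (1)(3) + 0 = 3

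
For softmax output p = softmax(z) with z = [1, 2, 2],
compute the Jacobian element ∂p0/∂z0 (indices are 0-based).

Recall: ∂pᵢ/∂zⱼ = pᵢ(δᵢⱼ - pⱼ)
∂p0/∂z0 = 0.1312

p = softmax(z) = [0.1554, 0.4223, 0.4223]
p0 = 0.1554

∂p0/∂z0 = p0(1 - p0) = 0.1554 × (1 - 0.1554) = 0.1312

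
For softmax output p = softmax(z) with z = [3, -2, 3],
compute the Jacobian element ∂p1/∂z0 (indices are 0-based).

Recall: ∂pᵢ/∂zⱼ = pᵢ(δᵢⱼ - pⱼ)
∂p1/∂z0 = -0.001673

p = softmax(z) = [0.4983, 0.003358, 0.4983]
p1 = 0.003358, p0 = 0.4983

∂p1/∂z0 = -p1 × p0 = -0.003358 × 0.4983 = -0.001673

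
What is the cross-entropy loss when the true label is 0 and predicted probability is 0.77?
L = 1.47

L = -0·log(0.77) - 1·log(0.23) = -log(0.23) = 1.47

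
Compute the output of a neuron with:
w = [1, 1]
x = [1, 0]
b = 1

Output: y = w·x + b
y = 2

y = (1)(1) + (1)(0) + 1 = 2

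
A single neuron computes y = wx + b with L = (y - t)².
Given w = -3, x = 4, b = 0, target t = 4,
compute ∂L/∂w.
∂L/∂w = -128

y = wx + b = (-3)(4) + 0 = -12
∂L/∂y = 2(y - t) = 2(-12 - 4) = -32
∂y/∂w = x = 4
∂L/∂w = ∂L/∂y · ∂y/∂w = -32 × 4 = -128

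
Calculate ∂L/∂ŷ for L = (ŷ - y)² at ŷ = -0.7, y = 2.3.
∂L/∂ŷ = -6.0

∂L/∂ŷ = 2(ŷ - y) = 2(-0.7 - 2.3) = 2(-3.0) = -6.0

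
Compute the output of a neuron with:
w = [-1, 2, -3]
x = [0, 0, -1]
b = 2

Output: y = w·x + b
y = 5

y = (-1)(0) + (2)(0) + (-3)(-1) + 2 = 5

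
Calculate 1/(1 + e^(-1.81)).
0.8594

sigmoid(1.81) = 1/(1 + e^(-1.81)) = 1/(1 + 0.1637) = 0.8594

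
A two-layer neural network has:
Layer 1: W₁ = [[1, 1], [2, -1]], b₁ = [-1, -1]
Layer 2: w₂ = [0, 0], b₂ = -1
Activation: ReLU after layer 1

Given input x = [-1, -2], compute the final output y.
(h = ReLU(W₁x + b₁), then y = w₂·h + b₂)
y = -1

Layer 1 pre-activation: z₁ = [-4, -1]
After ReLU: h = [0, 0]
Layer 2 output: y = 0×0 + 0×0 + -1 = -1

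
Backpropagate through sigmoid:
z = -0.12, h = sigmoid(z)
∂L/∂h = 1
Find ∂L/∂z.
∂L/∂z = 0.2491

σ(-0.12) = 0.47
σ'(-0.12) = σ(-0.12)(1 - σ(-0.12)) = 0.47 × 0.53 = 0.2491
∂L/∂z = ∂L/∂h · σ'(z) = 1 × 0.2491 = 0.2491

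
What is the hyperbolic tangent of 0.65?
0.5717

tanh(0.65) = (e^(0.65) - e^(-0.65))/(e^(0.65) + e^(-0.65)) = 0.5717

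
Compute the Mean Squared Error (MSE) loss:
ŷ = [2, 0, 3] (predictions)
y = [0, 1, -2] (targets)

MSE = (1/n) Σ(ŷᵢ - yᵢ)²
MSE = 10

MSE = (1/3)((2-0)² + (0-1)² + (3--2)²) = (1/3)(4 + 1 + 25) = 10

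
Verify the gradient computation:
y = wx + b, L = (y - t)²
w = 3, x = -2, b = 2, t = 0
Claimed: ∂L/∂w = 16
Correct

y = (3)(-2) + 2 = -4
∂L/∂y = 2(y - t) = 2(-4 - 0) = -8
∂y/∂w = x = -2
∂L/∂w = -8 × -2 = 16

Claimed value: 16
Correct: The correct gradient is 16.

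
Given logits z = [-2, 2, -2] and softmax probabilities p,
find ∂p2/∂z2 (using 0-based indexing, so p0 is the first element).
∂p2/∂z2 = 0.01736

p = softmax(z) = [0.01767, 0.9647, 0.01767]
p2 = 0.01767

∂p2/∂z2 = p2(1 - p2) = 0.01767 × (1 - 0.01767) = 0.01736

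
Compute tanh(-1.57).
-0.917

tanh(-1.57) = (e^(-1.57) - e^(1.57))/(e^(-1.57) + e^(1.57)) = -0.917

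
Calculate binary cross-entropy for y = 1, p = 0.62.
L = 0.478

L = -1·log(0.62) - 0·log(0.38) = -log(0.62) = 0.478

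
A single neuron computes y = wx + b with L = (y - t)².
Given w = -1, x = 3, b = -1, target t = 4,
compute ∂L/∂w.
∂L/∂w = -48

y = wx + b = (-1)(3) + -1 = -4
∂L/∂y = 2(y - t) = 2(-4 - 4) = -16
∂y/∂w = x = 3
∂L/∂w = ∂L/∂y · ∂y/∂w = -16 × 3 = -48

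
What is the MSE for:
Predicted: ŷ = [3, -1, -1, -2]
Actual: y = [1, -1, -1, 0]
MSE = 2

MSE = (1/4)((3-1)² + (-1--1)² + (-1--1)² + (-2-0)²) = (1/4)(4 + 0 + 0 + 4) = 2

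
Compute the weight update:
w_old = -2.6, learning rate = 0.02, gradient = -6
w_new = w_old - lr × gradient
w_new = -2.48

w_new = w - η·∂L/∂w = -2.6 - 0.02×(-6) = -2.6 - (-0.12) = -2.48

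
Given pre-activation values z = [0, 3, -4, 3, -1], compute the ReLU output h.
h = [0, 3, 0, 3, 0]

ReLU applied element-wise: max(0,0)=0, max(0,3)=3, max(0,-4)=0, max(0,3)=3, max(0,-1)=0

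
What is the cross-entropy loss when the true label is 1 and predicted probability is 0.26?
L = 1.347

L = -1·log(0.26) - 0·log(0.74) = -log(0.26) = 1.347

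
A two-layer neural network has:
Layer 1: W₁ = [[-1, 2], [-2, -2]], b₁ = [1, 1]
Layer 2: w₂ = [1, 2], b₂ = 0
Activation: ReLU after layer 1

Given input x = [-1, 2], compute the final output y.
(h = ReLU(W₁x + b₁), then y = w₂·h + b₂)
y = 6

Layer 1 pre-activation: z₁ = [6, -1]
After ReLU: h = [6, 0]
Layer 2 output: y = 1×6 + 2×0 + 0 = 6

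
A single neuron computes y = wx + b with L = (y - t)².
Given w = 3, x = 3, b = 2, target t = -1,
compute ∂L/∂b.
∂L/∂b = 24

y = wx + b = (3)(3) + 2 = 11
∂L/∂y = 2(y - t) = 2(11 - -1) = 24
∂y/∂b = 1
∂L/∂b = ∂L/∂y · ∂y/∂b = 24 × 1 = 24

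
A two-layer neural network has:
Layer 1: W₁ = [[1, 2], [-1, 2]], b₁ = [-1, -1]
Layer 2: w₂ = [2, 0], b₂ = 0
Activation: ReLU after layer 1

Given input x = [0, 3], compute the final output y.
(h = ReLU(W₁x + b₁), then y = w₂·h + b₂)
y = 10

Layer 1 pre-activation: z₁ = [5, 5]
After ReLU: h = [5, 5]
Layer 2 output: y = 2×5 + 0×5 + 0 = 10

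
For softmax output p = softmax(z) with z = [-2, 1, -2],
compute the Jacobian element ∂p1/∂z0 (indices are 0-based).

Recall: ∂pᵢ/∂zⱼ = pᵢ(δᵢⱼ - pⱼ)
∂p1/∂z0 = -0.04118

p = softmax(z) = [0.04528, 0.9094, 0.04528]
p1 = 0.9094, p0 = 0.04528

∂p1/∂z0 = -p1 × p0 = -0.9094 × 0.04528 = -0.04118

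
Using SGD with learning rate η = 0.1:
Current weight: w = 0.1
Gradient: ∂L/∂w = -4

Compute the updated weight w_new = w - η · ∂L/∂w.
w_new = 0.5

w_new = w - η·∂L/∂w = 0.1 - 0.1×(-4) = 0.1 - (-0.4) = 0.5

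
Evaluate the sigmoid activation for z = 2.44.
0.9198

sigmoid(2.44) = 1/(1 + e^(-2.44)) = 1/(1 + 0.08716) = 0.9198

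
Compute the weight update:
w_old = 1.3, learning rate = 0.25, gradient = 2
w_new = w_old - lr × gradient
w_new = 0.8

w_new = w - η·∂L/∂w = 1.3 - 0.25×(2) = 1.3 - (0.5) = 0.8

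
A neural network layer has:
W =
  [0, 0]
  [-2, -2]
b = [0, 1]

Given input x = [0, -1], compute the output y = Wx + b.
y = [0, 3]

Wx = [0×0 + 0×-1, -2×0 + -2×-1]
   = [0, 2]
y = Wx + b = [0 + 0, 2 + 1] = [0, 3]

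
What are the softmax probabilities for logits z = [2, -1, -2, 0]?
p = [0.831, 0.0414, 0.0152, 0.1125]

exp(z) = [7.389, 0.3679, 0.1353, 1]
Sum = 8.892
p = [0.831, 0.0414, 0.0152, 0.1125]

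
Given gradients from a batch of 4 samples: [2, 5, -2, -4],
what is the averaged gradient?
Average gradient = 0.25

Average = (1/4)(2 + 5 + -2 + -4) = 1/4 = 0.25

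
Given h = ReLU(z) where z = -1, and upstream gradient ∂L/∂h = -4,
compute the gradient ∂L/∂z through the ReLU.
∂L/∂z = 0

h = ReLU(-1) = 0
Since z < 0: ∂h/∂z = 0
∂L/∂z = ∂L/∂h · ∂h/∂z = -4 × 0 = 0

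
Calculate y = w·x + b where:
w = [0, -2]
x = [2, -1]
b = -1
y = 1

y = (0)(2) + (-2)(-1) + -1 = 1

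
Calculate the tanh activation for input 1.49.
0.9033

tanh(1.49) = (e^(1.49) - e^(-1.49))/(e^(1.49) + e^(-1.49)) = 0.9033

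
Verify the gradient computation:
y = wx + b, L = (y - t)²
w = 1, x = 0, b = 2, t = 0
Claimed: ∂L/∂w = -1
Incorrect

y = (1)(0) + 2 = 2
∂L/∂y = 2(y - t) = 2(2 - 0) = 4
∂y/∂w = x = 0
∂L/∂w = 4 × 0 = 0

Claimed value: -1
Incorrect: The correct gradient is 0.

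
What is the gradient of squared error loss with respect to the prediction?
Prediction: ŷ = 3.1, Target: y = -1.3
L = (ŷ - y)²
∂L/∂ŷ = 8.8

∂L/∂ŷ = 2(ŷ - y) = 2(3.1 - -1.3) = 2(4.4) = 8.8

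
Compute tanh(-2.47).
-0.9858

tanh(-2.47) = (e^(-2.47) - e^(2.47))/(e^(-2.47) + e^(2.47)) = -0.9858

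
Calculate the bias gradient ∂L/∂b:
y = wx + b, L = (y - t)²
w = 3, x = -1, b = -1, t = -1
∂L/∂b = -6

y = wx + b = (3)(-1) + -1 = -4
∂L/∂y = 2(y - t) = 2(-4 - -1) = -6
∂y/∂b = 1
∂L/∂b = ∂L/∂y · ∂y/∂b = -6 × 1 = -6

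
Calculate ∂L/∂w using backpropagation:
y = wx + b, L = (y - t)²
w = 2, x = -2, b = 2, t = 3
∂L/∂w = 20

y = wx + b = (2)(-2) + 2 = -2
∂L/∂y = 2(y - t) = 2(-2 - 3) = -10
∂y/∂w = x = -2
∂L/∂w = ∂L/∂y · ∂y/∂w = -10 × -2 = 20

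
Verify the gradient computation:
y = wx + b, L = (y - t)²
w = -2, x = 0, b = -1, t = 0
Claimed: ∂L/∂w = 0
Correct

y = (-2)(0) + -1 = -1
∂L/∂y = 2(y - t) = 2(-1 - 0) = -2
∂y/∂w = x = 0
∂L/∂w = -2 × 0 = 0

Claimed value: 0
Correct: The correct gradient is 0.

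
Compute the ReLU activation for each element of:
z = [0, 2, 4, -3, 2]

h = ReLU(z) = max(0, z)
h = [0, 2, 4, 0, 2]

ReLU applied element-wise: max(0,0)=0, max(0,2)=2, max(0,4)=4, max(0,-3)=0, max(0,2)=2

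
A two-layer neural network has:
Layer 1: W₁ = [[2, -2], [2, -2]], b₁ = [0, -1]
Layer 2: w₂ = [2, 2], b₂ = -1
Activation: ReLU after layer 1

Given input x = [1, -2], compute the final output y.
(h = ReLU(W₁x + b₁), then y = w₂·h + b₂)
y = 21

Layer 1 pre-activation: z₁ = [6, 5]
After ReLU: h = [6, 5]
Layer 2 output: y = 2×6 + 2×5 + -1 = 21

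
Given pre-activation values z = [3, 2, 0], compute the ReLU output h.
h = [3, 2, 0]

ReLU applied element-wise: max(0,3)=3, max(0,2)=2, max(0,0)=0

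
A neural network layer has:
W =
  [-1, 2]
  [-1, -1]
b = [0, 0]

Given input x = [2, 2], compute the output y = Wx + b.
y = [2, -4]

Wx = [-1×2 + 2×2, -1×2 + -1×2]
   = [2, -4]
y = Wx + b = [2 + 0, -4 + 0] = [2, -4]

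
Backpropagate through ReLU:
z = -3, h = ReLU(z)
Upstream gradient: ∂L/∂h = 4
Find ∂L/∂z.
∂L/∂z = 0

h = ReLU(-3) = 0
Since z < 0: ∂h/∂z = 0
∂L/∂z = ∂L/∂h · ∂h/∂z = 4 × 0 = 0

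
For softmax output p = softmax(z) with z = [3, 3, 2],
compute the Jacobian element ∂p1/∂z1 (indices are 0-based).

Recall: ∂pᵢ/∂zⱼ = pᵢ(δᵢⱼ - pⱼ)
∂p1/∂z1 = 0.244

p = softmax(z) = [0.4223, 0.4223, 0.1554]
p1 = 0.4223

∂p1/∂z1 = p1(1 - p1) = 0.4223 × (1 - 0.4223) = 0.244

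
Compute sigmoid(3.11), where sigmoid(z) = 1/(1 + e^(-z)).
0.9573

sigmoid(3.11) = 1/(1 + e^(-3.11)) = 1/(1 + 0.0446) = 0.9573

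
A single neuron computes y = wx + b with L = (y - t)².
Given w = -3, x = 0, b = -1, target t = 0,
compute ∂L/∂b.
∂L/∂b = -2

y = wx + b = (-3)(0) + -1 = -1
∂L/∂y = 2(y - t) = 2(-1 - 0) = -2
∂y/∂b = 1
∂L/∂b = ∂L/∂y · ∂y/∂b = -2 × 1 = -2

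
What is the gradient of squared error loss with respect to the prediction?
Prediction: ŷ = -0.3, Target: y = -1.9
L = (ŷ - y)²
∂L/∂ŷ = 3.2

∂L/∂ŷ = 2(ŷ - y) = 2(-0.3 - -1.9) = 2(1.6) = 3.2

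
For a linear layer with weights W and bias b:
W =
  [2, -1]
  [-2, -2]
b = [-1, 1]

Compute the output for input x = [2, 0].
y = [3, -3]

Wx = [2×2 + -1×0, -2×2 + -2×0]
   = [4, -4]
y = Wx + b = [4 + -1, -4 + 1] = [3, -3]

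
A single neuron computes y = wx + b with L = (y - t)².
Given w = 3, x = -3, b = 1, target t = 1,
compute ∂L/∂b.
∂L/∂b = -18

y = wx + b = (3)(-3) + 1 = -8
∂L/∂y = 2(y - t) = 2(-8 - 1) = -18
∂y/∂b = 1
∂L/∂b = ∂L/∂y · ∂y/∂b = -18 × 1 = -18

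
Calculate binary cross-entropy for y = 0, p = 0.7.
L = 1.204

L = -0·log(0.7) - 1·log(0.3) = -log(0.3) = 1.204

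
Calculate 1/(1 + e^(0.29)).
0.428

sigmoid(-0.29) = 1/(1 + e^(0.29)) = 1/(1 + 1.336) = 0.428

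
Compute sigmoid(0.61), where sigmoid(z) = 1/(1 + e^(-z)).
0.6479

sigmoid(0.61) = 1/(1 + e^(-0.61)) = 1/(1 + 0.5434) = 0.6479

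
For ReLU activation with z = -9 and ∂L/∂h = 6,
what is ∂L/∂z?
∂L/∂z = 0

h = ReLU(-9) = 0
Since z < 0: ∂h/∂z = 0
∂L/∂z = ∂L/∂h · ∂h/∂z = 6 × 0 = 0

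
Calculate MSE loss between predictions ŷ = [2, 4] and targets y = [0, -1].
MSE = 14.5

MSE = (1/2)((2-0)² + (4--1)²) = (1/2)(4 + 25) = 14.5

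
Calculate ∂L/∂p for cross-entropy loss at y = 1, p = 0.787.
∂L/∂p = -1.271

∂L/∂p = -y/p + (1-y)/(1-p) = -1/0.787 + 0 = -1.271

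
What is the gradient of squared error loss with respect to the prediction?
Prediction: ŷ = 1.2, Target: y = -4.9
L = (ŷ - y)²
∂L/∂ŷ = 12.2

∂L/∂ŷ = 2(ŷ - y) = 2(1.2 - -4.9) = 2(6.1) = 12.2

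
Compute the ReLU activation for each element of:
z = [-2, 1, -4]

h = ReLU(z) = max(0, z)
h = [0, 1, 0]

ReLU applied element-wise: max(0,-2)=0, max(0,1)=1, max(0,-4)=0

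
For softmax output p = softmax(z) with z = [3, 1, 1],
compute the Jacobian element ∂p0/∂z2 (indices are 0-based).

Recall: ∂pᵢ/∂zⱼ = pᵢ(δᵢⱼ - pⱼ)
∂p0/∂z2 = -0.08382

p = softmax(z) = [0.787, 0.1065, 0.1065]
p0 = 0.787, p2 = 0.1065

∂p0/∂z2 = -p0 × p2 = -0.787 × 0.1065 = -0.08382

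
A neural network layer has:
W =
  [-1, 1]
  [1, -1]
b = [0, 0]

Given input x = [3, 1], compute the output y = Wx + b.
y = [-2, 2]

Wx = [-1×3 + 1×1, 1×3 + -1×1]
   = [-2, 2]
y = Wx + b = [-2 + 0, 2 + 0] = [-2, 2]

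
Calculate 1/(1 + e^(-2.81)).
0.9432

sigmoid(2.81) = 1/(1 + e^(-2.81)) = 1/(1 + 0.0602) = 0.9432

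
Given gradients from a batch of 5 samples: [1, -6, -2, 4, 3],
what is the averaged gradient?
Average gradient = 0

Average = (1/5)(1 + -6 + -2 + 4 + 3) = 0/5 = 0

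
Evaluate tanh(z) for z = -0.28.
-0.2729

tanh(-0.28) = (e^(-0.28) - e^(0.28))/(e^(-0.28) + e^(0.28)) = -0.2729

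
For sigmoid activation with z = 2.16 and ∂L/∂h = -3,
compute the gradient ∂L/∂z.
∂L/∂z = -0.2781

σ(2.16) = 0.8966
σ'(2.16) = σ(2.16)(1 - σ(2.16)) = 0.8966 × 0.1034 = 0.09271
∂L/∂z = ∂L/∂h · σ'(z) = -3 × 0.09271 = -0.2781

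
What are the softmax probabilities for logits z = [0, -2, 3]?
p = [0.0471, 0.0064, 0.9465]

exp(z) = [1, 0.1353, 20.09]
Sum = 21.22
p = [0.0471, 0.0064, 0.9465]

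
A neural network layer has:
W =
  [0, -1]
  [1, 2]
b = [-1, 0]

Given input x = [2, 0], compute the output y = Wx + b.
y = [-1, 2]

Wx = [0×2 + -1×0, 1×2 + 2×0]
   = [0, 2]
y = Wx + b = [0 + -1, 2 + 0] = [-1, 2]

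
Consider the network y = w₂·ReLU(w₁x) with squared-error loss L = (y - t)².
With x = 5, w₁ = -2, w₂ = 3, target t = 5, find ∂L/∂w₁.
∂L/∂w₁ = 0

Forward pass:
z = w₁x = -2×5 = -10
h = ReLU(-10) = 0
y = w₂h = 3×0 = 0

Backward pass:
∂L/∂y = 2(y - t) = 2(0 - 5) = -10
∂y/∂h = w₂ = 3
∂h/∂z = 0 (ReLU derivative)
∂z/∂w₁ = x = 5

∂L/∂w₁ = -10 × 3 × 0 × 5 = 0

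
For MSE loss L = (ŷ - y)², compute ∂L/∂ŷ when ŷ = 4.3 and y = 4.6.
∂L/∂ŷ = -0.6

∂L/∂ŷ = 2(ŷ - y) = 2(4.3 - 4.6) = 2(-0.3) = -0.6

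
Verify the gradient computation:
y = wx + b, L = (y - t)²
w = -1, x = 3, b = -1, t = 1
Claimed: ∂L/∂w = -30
Correct

y = (-1)(3) + -1 = -4
∂L/∂y = 2(y - t) = 2(-4 - 1) = -10
∂y/∂w = x = 3
∂L/∂w = -10 × 3 = -30

Claimed value: -30
Correct: The correct gradient is -30.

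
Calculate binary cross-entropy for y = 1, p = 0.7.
L = 0.3567

L = -1·log(0.7) - 0·log(0.3) = -log(0.7) = 0.3567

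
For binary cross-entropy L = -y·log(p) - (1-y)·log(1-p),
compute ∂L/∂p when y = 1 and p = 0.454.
∂L/∂p = -2.203

∂L/∂p = -y/p + (1-y)/(1-p) = -1/0.454 + 0 = -2.203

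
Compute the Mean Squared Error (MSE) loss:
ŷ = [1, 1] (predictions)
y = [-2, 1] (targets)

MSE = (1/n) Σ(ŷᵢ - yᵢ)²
MSE = 4.5

MSE = (1/2)((1--2)² + (1-1)²) = (1/2)(9 + 0) = 4.5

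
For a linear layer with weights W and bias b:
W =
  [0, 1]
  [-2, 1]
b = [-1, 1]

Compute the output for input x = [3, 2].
y = [1, -3]

Wx = [0×3 + 1×2, -2×3 + 1×2]
   = [2, -4]
y = Wx + b = [2 + -1, -4 + 1] = [1, -3]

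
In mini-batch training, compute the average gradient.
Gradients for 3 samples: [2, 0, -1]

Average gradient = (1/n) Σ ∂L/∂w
Average gradient = 0.3333

Average = (1/3)(2 + 0 + -1) = 1/3 = 0.3333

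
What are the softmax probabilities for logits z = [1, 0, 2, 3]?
p = [0.0871, 0.0321, 0.2369, 0.6439]

exp(z) = [2.718, 1, 7.389, 20.09]
Sum = 31.19
p = [0.0871, 0.0321, 0.2369, 0.6439]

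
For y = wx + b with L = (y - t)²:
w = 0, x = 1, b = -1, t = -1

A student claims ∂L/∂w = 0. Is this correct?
Correct

y = (0)(1) + -1 = -1
∂L/∂y = 2(y - t) = 2(-1 - -1) = 0
∂y/∂w = x = 1
∂L/∂w = 0 × 1 = 0

Claimed value: 0
Correct: The correct gradient is 0.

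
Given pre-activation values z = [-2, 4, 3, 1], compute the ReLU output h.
h = [0, 4, 3, 1]

ReLU applied element-wise: max(0,-2)=0, max(0,4)=4, max(0,3)=3, max(0,1)=1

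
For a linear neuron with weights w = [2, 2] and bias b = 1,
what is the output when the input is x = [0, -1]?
y = -1

y = (2)(0) + (2)(-1) + 1 = -1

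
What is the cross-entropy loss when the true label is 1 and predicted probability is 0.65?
L = 0.4308

L = -1·log(0.65) - 0·log(0.35) = -log(0.65) = 0.4308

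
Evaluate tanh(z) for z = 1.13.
0.811

tanh(1.13) = (e^(1.13) - e^(-1.13))/(e^(1.13) + e^(-1.13)) = 0.811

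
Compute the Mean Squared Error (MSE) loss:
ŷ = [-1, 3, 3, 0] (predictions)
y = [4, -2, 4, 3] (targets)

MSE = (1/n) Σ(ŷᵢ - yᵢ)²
MSE = 15

MSE = (1/4)((-1-4)² + (3--2)² + (3-4)² + (0-3)²) = (1/4)(25 + 25 + 1 + 9) = 15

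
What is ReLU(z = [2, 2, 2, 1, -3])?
h = [2, 2, 2, 1, 0]

ReLU applied element-wise: max(0,2)=2, max(0,2)=2, max(0,2)=2, max(0,1)=1, max(0,-3)=0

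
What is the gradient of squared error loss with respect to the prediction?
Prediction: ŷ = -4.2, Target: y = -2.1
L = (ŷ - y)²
∂L/∂ŷ = -4.2

∂L/∂ŷ = 2(ŷ - y) = 2(-4.2 - -2.1) = 2(-2.1) = -4.2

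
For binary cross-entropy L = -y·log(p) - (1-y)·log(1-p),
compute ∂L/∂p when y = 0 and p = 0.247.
∂L/∂p = 1.328

∂L/∂p = -y/p + (1-y)/(1-p) = 0 + 1/0.753 = 1.328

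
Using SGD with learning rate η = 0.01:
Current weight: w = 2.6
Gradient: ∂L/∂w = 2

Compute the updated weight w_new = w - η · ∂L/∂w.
w_new = 2.58

w_new = w - η·∂L/∂w = 2.6 - 0.01×(2) = 2.6 - (0.02) = 2.58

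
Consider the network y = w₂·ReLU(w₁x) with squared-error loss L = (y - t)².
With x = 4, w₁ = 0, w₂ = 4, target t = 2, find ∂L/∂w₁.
∂L/∂w₁ = 0

Forward pass:
z = w₁x = 0×4 = 0
h = ReLU(0) = 0
y = w₂h = 4×0 = 0

Backward pass:
∂L/∂y = 2(y - t) = 2(0 - 2) = -4
∂y/∂h = w₂ = 4
∂h/∂z = 0 (ReLU derivative)
∂z/∂w₁ = x = 4

∂L/∂w₁ = -4 × 4 × 0 × 4 = 0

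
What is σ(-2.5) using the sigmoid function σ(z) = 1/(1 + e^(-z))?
0.07586

sigmoid(-2.5) = 1/(1 + e^(2.5)) = 1/(1 + 12.18) = 0.07586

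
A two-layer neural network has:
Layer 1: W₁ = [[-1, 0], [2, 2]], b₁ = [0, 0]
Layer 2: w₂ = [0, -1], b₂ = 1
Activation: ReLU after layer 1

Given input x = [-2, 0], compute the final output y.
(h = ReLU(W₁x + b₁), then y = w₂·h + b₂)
y = 1

Layer 1 pre-activation: z₁ = [2, -4]
After ReLU: h = [2, 0]
Layer 2 output: y = 0×2 + -1×0 + 1 = 1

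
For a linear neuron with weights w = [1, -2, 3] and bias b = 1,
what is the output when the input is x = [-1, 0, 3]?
y = 9

y = (1)(-1) + (-2)(0) + (3)(3) + 1 = 9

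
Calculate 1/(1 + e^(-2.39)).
0.9161

sigmoid(2.39) = 1/(1 + e^(-2.39)) = 1/(1 + 0.09163) = 0.9161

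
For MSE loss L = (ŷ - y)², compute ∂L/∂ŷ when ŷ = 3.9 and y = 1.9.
∂L/∂ŷ = 4.0

∂L/∂ŷ = 2(ŷ - y) = 2(3.9 - 1.9) = 2(2.0) = 4.0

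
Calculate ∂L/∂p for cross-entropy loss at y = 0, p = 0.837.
∂L/∂p = 6.135

∂L/∂p = -y/p + (1-y)/(1-p) = 0 + 1/0.163 = 6.135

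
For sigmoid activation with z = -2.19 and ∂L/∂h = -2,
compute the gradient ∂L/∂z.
∂L/∂z = -0.181

σ(-2.19) = 0.1007
σ'(-2.19) = σ(-2.19)(1 - σ(-2.19)) = 0.1007 × 0.8993 = 0.09052
∂L/∂z = ∂L/∂h · σ'(z) = -2 × 0.09052 = -0.181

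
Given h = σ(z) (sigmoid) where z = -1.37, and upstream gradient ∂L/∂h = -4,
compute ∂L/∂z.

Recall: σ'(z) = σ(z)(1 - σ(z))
∂L/∂z = -0.6463

σ(-1.37) = 0.2026
σ'(-1.37) = σ(-1.37)(1 - σ(-1.37)) = 0.2026 × 0.7974 = 0.1616
∂L/∂z = ∂L/∂h · σ'(z) = -4 × 0.1616 = -0.6463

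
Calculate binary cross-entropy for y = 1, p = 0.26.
L = 1.347

L = -1·log(0.26) - 0·log(0.74) = -log(0.26) = 1.347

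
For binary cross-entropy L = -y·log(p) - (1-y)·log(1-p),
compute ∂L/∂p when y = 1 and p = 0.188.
∂L/∂p = -5.319

∂L/∂p = -y/p + (1-y)/(1-p) = -1/0.188 + 0 = -5.319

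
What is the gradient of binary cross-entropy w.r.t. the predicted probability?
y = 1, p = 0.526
∂L/∂p = -1.901

∂L/∂p = -y/p + (1-y)/(1-p) = -1/0.526 + 0 = -1.901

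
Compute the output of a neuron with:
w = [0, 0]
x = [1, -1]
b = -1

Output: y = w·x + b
y = -1

y = (0)(1) + (0)(-1) + -1 = -1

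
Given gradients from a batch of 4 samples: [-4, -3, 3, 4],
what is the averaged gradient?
Average gradient = 0

Average = (1/4)(-4 + -3 + 3 + 4) = 0/4 = 0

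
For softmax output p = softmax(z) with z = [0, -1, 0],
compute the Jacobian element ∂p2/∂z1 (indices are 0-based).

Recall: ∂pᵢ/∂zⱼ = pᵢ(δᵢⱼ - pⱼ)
∂p2/∂z1 = -0.06561

p = softmax(z) = [0.4223, 0.1554, 0.4223]
p2 = 0.4223, p1 = 0.1554

∂p2/∂z1 = -p2 × p1 = -0.4223 × 0.1554 = -0.06561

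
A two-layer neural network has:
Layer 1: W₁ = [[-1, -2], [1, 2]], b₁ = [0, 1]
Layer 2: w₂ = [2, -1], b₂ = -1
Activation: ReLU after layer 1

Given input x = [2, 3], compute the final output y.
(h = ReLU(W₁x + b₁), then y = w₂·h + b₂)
y = -10

Layer 1 pre-activation: z₁ = [-8, 9]
After ReLU: h = [0, 9]
Layer 2 output: y = 2×0 + -1×9 + -1 = -10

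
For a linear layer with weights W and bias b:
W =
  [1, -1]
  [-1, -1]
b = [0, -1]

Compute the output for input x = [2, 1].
y = [1, -4]

Wx = [1×2 + -1×1, -1×2 + -1×1]
   = [1, -3]
y = Wx + b = [1 + 0, -3 + -1] = [1, -4]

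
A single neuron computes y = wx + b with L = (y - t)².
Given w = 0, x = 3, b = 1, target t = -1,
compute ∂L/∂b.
∂L/∂b = 4

y = wx + b = (0)(3) + 1 = 1
∂L/∂y = 2(y - t) = 2(1 - -1) = 4
∂y/∂b = 1
∂L/∂b = ∂L/∂y · ∂y/∂b = 4 × 1 = 4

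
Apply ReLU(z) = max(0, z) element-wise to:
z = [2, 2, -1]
h = [2, 2, 0]

ReLU applied element-wise: max(0,2)=2, max(0,2)=2, max(0,-1)=0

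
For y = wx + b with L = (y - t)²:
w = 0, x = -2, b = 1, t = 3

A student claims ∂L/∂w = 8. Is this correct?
Correct

y = (0)(-2) + 1 = 1
∂L/∂y = 2(y - t) = 2(1 - 3) = -4
∂y/∂w = x = -2
∂L/∂w = -4 × -2 = 8

Claimed value: 8
Correct: The correct gradient is 8.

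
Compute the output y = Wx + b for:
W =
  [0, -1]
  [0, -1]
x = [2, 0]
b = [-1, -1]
y = [-1, -1]

Wx = [0×2 + -1×0, 0×2 + -1×0]
   = [0, 0]
y = Wx + b = [0 + -1, 0 + -1] = [-1, -1]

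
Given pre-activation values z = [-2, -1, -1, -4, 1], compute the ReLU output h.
h = [0, 0, 0, 0, 1]

ReLU applied element-wise: max(0,-2)=0, max(0,-1)=0, max(0,-1)=0, max(0,-4)=0, max(0,1)=1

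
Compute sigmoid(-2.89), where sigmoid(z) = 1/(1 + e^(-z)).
0.05265

sigmoid(-2.89) = 1/(1 + e^(2.89)) = 1/(1 + 17.99) = 0.05265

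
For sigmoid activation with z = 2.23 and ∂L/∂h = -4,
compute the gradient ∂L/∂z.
∂L/∂z = -0.3506

σ(2.23) = 0.9029
σ'(2.23) = σ(2.23)(1 - σ(2.23)) = 0.9029 × 0.09709 = 0.08766
∂L/∂z = ∂L/∂h · σ'(z) = -4 × 0.08766 = -0.3506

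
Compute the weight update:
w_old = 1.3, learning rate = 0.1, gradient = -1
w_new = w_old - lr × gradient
w_new = 1.4

w_new = w - η·∂L/∂w = 1.3 - 0.1×(-1) = 1.3 - (-0.1) = 1.4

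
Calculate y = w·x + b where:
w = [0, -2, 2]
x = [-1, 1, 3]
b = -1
y = 3

y = (0)(-1) + (-2)(1) + (2)(3) + -1 = 3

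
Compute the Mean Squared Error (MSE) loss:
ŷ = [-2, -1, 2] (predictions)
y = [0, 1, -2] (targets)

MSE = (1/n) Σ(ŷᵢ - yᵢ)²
MSE = 8

MSE = (1/3)((-2-0)² + (-1-1)² + (2--2)²) = (1/3)(4 + 4 + 16) = 8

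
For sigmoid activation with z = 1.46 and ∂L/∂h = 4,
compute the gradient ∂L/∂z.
∂L/∂z = 0.6118

σ(1.46) = 0.8115
σ'(1.46) = σ(1.46)(1 - σ(1.46)) = 0.8115 × 0.1885 = 0.1529
∂L/∂z = ∂L/∂h · σ'(z) = 4 × 0.1529 = 0.6118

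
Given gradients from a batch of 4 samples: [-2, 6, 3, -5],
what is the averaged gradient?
Average gradient = 0.5

Average = (1/4)(-2 + 6 + 3 + -5) = 2/4 = 0.5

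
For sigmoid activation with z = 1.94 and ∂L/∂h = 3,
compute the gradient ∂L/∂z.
∂L/∂z = 0.3296

σ(1.94) = 0.8744
σ'(1.94) = σ(1.94)(1 - σ(1.94)) = 0.8744 × 0.1256 = 0.1099
∂L/∂z = ∂L/∂h · σ'(z) = 3 × 0.1099 = 0.3296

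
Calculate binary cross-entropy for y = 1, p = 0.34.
L = 1.079

L = -1·log(0.34) - 0·log(0.66) = -log(0.34) = 1.079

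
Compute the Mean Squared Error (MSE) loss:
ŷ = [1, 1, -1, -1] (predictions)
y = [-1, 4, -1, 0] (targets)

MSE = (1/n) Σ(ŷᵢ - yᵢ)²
MSE = 3.5

MSE = (1/4)((1--1)² + (1-4)² + (-1--1)² + (-1-0)²) = (1/4)(4 + 9 + 0 + 1) = 3.5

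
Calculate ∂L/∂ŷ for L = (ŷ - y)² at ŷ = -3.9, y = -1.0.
∂L/∂ŷ = -5.8

∂L/∂ŷ = 2(ŷ - y) = 2(-3.9 - -1.0) = 2(-2.9) = -5.8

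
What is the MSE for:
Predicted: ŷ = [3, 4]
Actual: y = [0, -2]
MSE = 22.5

MSE = (1/2)((3-0)² + (4--2)²) = (1/2)(9 + 36) = 22.5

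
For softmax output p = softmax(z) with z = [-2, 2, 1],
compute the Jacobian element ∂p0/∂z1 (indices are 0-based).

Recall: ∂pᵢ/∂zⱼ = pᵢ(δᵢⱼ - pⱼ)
∂p0/∂z1 = -0.009532

p = softmax(z) = [0.01321, 0.7214, 0.2654]
p0 = 0.01321, p1 = 0.7214

∂p0/∂z1 = -p0 × p1 = -0.01321 × 0.7214 = -0.009532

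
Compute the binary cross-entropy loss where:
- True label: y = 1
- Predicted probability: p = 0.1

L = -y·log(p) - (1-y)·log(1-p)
L = 2.303

L = -1·log(0.1) - 0·log(0.9) = -log(0.1) = 2.303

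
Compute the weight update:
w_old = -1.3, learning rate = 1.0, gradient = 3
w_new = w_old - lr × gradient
w_new = -4.3

w_new = w - η·∂L/∂w = -1.3 - 1.0×(3) = -1.3 - (3) = -4.3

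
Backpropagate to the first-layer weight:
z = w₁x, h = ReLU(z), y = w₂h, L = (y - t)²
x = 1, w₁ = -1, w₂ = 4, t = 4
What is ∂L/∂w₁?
∂L/∂w₁ = 0

Forward pass:
z = w₁x = -1×1 = -1
h = ReLU(-1) = 0
y = w₂h = 4×0 = 0

Backward pass:
∂L/∂y = 2(y - t) = 2(0 - 4) = -8
∂y/∂h = w₂ = 4
∂h/∂z = 0 (ReLU derivative)
∂z/∂w₁ = x = 1

∂L/∂w₁ = -8 × 4 × 0 × 1 = 0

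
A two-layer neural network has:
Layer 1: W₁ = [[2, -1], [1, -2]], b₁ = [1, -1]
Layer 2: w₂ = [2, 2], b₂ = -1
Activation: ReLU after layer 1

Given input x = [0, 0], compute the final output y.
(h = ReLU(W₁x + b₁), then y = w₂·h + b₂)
y = 1

Layer 1 pre-activation: z₁ = [1, -1]
After ReLU: h = [1, 0]
Layer 2 output: y = 2×1 + 2×0 + -1 = 1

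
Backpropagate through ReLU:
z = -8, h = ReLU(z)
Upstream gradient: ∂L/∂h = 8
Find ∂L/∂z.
∂L/∂z = 0

h = ReLU(-8) = 0
Since z < 0: ∂h/∂z = 0
∂L/∂z = ∂L/∂h · ∂h/∂z = 8 × 0 = 0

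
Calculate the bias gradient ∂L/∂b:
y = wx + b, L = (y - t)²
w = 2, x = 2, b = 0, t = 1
∂L/∂b = 6

y = wx + b = (2)(2) + 0 = 4
∂L/∂y = 2(y - t) = 2(4 - 1) = 6
∂y/∂b = 1
∂L/∂b = ∂L/∂y · ∂y/∂b = 6 × 1 = 6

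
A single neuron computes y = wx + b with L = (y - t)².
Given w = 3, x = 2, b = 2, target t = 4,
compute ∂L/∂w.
∂L/∂w = 16

y = wx + b = (3)(2) + 2 = 8
∂L/∂y = 2(y - t) = 2(8 - 4) = 8
∂y/∂w = x = 2
∂L/∂w = ∂L/∂y · ∂y/∂w = 8 × 2 = 16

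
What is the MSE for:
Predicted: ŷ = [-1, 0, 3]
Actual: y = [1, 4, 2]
MSE = 7

MSE = (1/3)((-1-1)² + (0-4)² + (3-2)²) = (1/3)(4 + 16 + 1) = 7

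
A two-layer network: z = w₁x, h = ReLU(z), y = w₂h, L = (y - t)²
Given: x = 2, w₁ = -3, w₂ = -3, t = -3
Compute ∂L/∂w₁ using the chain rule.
∂L/∂w₁ = 0

Forward pass:
z = w₁x = -3×2 = -6
h = ReLU(-6) = 0
y = w₂h = -3×0 = 0

Backward pass:
∂L/∂y = 2(y - t) = 2(0 - -3) = 6
∂y/∂h = w₂ = -3
∂h/∂z = 0 (ReLU derivative)
∂z/∂w₁ = x = 2

∂L/∂w₁ = 6 × -3 × 0 × 2 = 0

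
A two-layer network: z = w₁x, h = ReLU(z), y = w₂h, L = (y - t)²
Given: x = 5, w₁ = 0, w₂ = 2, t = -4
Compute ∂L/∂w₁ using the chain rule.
∂L/∂w₁ = 0

Forward pass:
z = w₁x = 0×5 = 0
h = ReLU(0) = 0
y = w₂h = 2×0 = 0

Backward pass:
∂L/∂y = 2(y - t) = 2(0 - -4) = 8
∂y/∂h = w₂ = 2
∂h/∂z = 0 (ReLU derivative)
∂z/∂w₁ = x = 5

∂L/∂w₁ = 8 × 2 × 0 × 5 = 0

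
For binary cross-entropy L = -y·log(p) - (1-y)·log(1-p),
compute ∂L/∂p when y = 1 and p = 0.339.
∂L/∂p = -2.95

∂L/∂p = -y/p + (1-y)/(1-p) = -1/0.339 + 0 = -2.95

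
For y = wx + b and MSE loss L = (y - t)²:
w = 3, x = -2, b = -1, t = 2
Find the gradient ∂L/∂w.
∂L/∂w = 36

y = wx + b = (3)(-2) + -1 = -7
∂L/∂y = 2(y - t) = 2(-7 - 2) = -18
∂y/∂w = x = -2
∂L/∂w = ∂L/∂y · ∂y/∂w = -18 × -2 = 36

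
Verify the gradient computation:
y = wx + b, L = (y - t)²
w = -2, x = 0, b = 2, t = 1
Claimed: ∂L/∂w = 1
Incorrect

y = (-2)(0) + 2 = 2
∂L/∂y = 2(y - t) = 2(2 - 1) = 2
∂y/∂w = x = 0
∂L/∂w = 2 × 0 = 0

Claimed value: 1
Incorrect: The correct gradient is 0.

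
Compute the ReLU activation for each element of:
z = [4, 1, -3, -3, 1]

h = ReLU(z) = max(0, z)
h = [4, 1, 0, 0, 1]

ReLU applied element-wise: max(0,4)=4, max(0,1)=1, max(0,-3)=0, max(0,-3)=0, max(0,1)=1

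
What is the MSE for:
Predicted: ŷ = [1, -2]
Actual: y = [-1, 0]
MSE = 4

MSE = (1/2)((1--1)² + (-2-0)²) = (1/2)(4 + 4) = 4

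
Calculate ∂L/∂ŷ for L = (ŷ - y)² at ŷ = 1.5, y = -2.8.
∂L/∂ŷ = 8.6

∂L/∂ŷ = 2(ŷ - y) = 2(1.5 - -2.8) = 2(4.3) = 8.6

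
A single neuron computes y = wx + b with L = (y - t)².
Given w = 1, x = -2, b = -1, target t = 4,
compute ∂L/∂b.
∂L/∂b = -14

y = wx + b = (1)(-2) + -1 = -3
∂L/∂y = 2(y - t) = 2(-3 - 4) = -14
∂y/∂b = 1
∂L/∂b = ∂L/∂y · ∂y/∂b = -14 × 1 = -14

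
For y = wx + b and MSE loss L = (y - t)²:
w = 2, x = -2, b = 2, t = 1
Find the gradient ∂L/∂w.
∂L/∂w = 12

y = wx + b = (2)(-2) + 2 = -2
∂L/∂y = 2(y - t) = 2(-2 - 1) = -6
∂y/∂w = x = -2
∂L/∂w = ∂L/∂y · ∂y/∂w = -6 × -2 = 12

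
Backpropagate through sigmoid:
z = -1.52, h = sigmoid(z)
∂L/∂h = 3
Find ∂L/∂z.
∂L/∂z = 0.4418

σ(-1.52) = 0.1795
σ'(-1.52) = σ(-1.52)(1 - σ(-1.52)) = 0.1795 × 0.8205 = 0.1473
∂L/∂z = ∂L/∂h · σ'(z) = 3 × 0.1473 = 0.4418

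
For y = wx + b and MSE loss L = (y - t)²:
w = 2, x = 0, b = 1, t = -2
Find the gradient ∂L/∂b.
∂L/∂b = 6

y = wx + b = (2)(0) + 1 = 1
∂L/∂y = 2(y - t) = 2(1 - -2) = 6
∂y/∂b = 1
∂L/∂b = ∂L/∂y · ∂y/∂b = 6 × 1 = 6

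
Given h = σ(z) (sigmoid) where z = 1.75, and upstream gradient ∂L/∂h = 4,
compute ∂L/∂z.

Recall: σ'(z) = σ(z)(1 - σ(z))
∂L/∂z = 0.5045

σ(1.75) = 0.852
σ'(1.75) = σ(1.75)(1 - σ(1.75)) = 0.852 × 0.148 = 0.1261
∂L/∂z = ∂L/∂h · σ'(z) = 4 × 0.1261 = 0.5045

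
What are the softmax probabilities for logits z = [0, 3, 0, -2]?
p = [0.045, 0.9039, 0.045, 0.0061]

exp(z) = [1, 20.09, 1, 0.1353]
Sum = 22.22
p = [0.045, 0.9039, 0.045, 0.0061]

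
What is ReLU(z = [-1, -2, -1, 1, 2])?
h = [0, 0, 0, 1, 2]

ReLU applied element-wise: max(0,-1)=0, max(0,-2)=0, max(0,-1)=0, max(0,1)=1, max(0,2)=2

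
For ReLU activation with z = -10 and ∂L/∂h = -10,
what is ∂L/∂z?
∂L/∂z = 0

h = ReLU(-10) = 0
Since z < 0: ∂h/∂z = 0
∂L/∂z = ∂L/∂h · ∂h/∂z = -10 × 0 = 0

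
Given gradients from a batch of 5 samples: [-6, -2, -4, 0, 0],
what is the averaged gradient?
Average gradient = -2.4

Average = (1/5)(-6 + -2 + -4 + 0 + 0) = -12/5 = -2.4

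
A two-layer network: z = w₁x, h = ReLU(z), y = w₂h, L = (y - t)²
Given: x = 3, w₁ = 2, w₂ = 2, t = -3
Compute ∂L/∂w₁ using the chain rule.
∂L/∂w₁ = 180

Forward pass:
z = w₁x = 2×3 = 6
h = ReLU(6) = 6
y = w₂h = 2×6 = 12

Backward pass:
∂L/∂y = 2(y - t) = 2(12 - -3) = 30
∂y/∂h = w₂ = 2
∂h/∂z = 1 (ReLU derivative)
∂z/∂w₁ = x = 3

∂L/∂w₁ = 30 × 2 × 1 × 3 = 180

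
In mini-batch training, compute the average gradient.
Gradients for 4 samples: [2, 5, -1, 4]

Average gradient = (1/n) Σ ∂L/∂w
Average gradient = 2.5

Average = (1/4)(2 + 5 + -1 + 4) = 10/4 = 2.5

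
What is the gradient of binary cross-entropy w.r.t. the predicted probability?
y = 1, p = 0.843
∂L/∂p = -1.186

∂L/∂p = -y/p + (1-y)/(1-p) = -1/0.843 + 0 = -1.186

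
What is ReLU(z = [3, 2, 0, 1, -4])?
h = [3, 2, 0, 1, 0]

ReLU applied element-wise: max(0,3)=3, max(0,2)=2, max(0,0)=0, max(0,1)=1, max(0,-4)=0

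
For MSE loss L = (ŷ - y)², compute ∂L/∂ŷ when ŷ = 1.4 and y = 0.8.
∂L/∂ŷ = 1.2

∂L/∂ŷ = 2(ŷ - y) = 2(1.4 - 0.8) = 2(0.6) = 1.2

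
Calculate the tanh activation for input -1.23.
-0.8426

tanh(-1.23) = (e^(-1.23) - e^(1.23))/(e^(-1.23) + e^(1.23)) = -0.8426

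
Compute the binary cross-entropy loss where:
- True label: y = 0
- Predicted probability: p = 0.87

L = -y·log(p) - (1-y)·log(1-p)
L = 2.04

L = -0·log(0.87) - 1·log(0.13) = -log(0.13) = 2.04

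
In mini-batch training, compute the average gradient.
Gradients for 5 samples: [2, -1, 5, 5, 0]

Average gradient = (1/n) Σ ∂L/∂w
Average gradient = 2.2

Average = (1/5)(2 + -1 + 5 + 5 + 0) = 11/5 = 2.2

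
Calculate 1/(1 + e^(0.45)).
0.3894

sigmoid(-0.45) = 1/(1 + e^(0.45)) = 1/(1 + 1.568) = 0.3894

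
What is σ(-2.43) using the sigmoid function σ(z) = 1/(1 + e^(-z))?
0.08091

sigmoid(-2.43) = 1/(1 + e^(2.43)) = 1/(1 + 11.36) = 0.08091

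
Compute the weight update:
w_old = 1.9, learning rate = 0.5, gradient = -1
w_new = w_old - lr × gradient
w_new = 2.4

w_new = w - η·∂L/∂w = 1.9 - 0.5×(-1) = 1.9 - (-0.5) = 2.4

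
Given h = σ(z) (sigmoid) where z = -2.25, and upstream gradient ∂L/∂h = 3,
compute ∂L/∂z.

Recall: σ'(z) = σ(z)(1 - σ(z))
∂L/∂z = 0.2588

σ(-2.25) = 0.09535
σ'(-2.25) = σ(-2.25)(1 - σ(-2.25)) = 0.09535 × 0.9047 = 0.08626
∂L/∂z = ∂L/∂h · σ'(z) = 3 × 0.08626 = 0.2588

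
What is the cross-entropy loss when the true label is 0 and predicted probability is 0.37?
L = 0.462

L = -0·log(0.37) - 1·log(0.63) = -log(0.63) = 0.462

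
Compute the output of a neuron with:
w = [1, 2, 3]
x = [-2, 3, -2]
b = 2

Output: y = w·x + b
y = 0

y = (1)(-2) + (2)(3) + (3)(-2) + 2 = 0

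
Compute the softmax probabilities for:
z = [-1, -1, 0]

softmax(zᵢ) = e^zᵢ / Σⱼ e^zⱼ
p = [0.2119, 0.2119, 0.5761]

exp(z) = [0.3679, 0.3679, 1]
Sum = 1.736
p = [0.2119, 0.2119, 0.5761]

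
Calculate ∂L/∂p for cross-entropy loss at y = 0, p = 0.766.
∂L/∂p = 4.274

∂L/∂p = -y/p + (1-y)/(1-p) = 0 + 1/0.234 = 4.274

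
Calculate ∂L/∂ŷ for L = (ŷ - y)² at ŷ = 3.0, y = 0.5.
∂L/∂ŷ = 5.0

∂L/∂ŷ = 2(ŷ - y) = 2(3.0 - 0.5) = 2(2.5) = 5.0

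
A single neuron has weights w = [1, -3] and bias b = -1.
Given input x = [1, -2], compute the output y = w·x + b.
y = 6

y = (1)(1) + (-3)(-2) + -1 = 6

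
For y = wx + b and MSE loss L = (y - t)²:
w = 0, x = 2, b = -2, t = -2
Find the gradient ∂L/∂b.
∂L/∂b = 0

y = wx + b = (0)(2) + -2 = -2
∂L/∂y = 2(y - t) = 2(-2 - -2) = 0
∂y/∂b = 1
∂L/∂b = ∂L/∂y · ∂y/∂b = 0 × 1 = 0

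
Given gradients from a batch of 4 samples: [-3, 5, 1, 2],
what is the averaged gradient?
Average gradient = 1.25

Average = (1/4)(-3 + 5 + 1 + 2) = 5/4 = 1.25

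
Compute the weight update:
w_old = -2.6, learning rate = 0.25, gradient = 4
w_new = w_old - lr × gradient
w_new = -3.6

w_new = w - η·∂L/∂w = -2.6 - 0.25×(4) = -2.6 - (1) = -3.6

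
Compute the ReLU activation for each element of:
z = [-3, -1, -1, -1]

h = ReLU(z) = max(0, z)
h = [0, 0, 0, 0]

ReLU applied element-wise: max(0,-3)=0, max(0,-1)=0, max(0,-1)=0, max(0,-1)=0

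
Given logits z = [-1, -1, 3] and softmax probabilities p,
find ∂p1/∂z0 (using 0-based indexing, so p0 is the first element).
∂p1/∂z0 = -0.0003122

p = softmax(z) = [0.01767, 0.01767, 0.9647]
p1 = 0.01767, p0 = 0.01767

∂p1/∂z0 = -p1 × p0 = -0.01767 × 0.01767 = -0.0003122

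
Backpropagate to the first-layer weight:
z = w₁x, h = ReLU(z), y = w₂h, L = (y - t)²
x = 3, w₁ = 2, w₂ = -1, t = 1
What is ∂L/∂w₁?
∂L/∂w₁ = 42

Forward pass:
z = w₁x = 2×3 = 6
h = ReLU(6) = 6
y = w₂h = -1×6 = -6

Backward pass:
∂L/∂y = 2(y - t) = 2(-6 - 1) = -14
∂y/∂h = w₂ = -1
∂h/∂z = 1 (ReLU derivative)
∂z/∂w₁ = x = 3

∂L/∂w₁ = -14 × -1 × 1 × 3 = 42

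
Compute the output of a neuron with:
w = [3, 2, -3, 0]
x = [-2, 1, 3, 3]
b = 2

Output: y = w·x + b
y = -11

y = (3)(-2) + (2)(1) + (-3)(3) + (0)(3) + 2 = -11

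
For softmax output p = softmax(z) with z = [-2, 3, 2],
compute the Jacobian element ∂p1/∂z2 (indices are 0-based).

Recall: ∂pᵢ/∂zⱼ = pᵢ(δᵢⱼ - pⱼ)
∂p1/∂z2 = -0.1947

p = softmax(z) = [0.004902, 0.7275, 0.2676]
p1 = 0.7275, p2 = 0.2676

∂p1/∂z2 = -p1 × p2 = -0.7275 × 0.2676 = -0.1947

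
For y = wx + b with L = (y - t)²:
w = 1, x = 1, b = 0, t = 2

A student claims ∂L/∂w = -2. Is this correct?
Correct

y = (1)(1) + 0 = 1
∂L/∂y = 2(y - t) = 2(1 - 2) = -2
∂y/∂w = x = 1
∂L/∂w = -2 × 1 = -2

Claimed value: -2
Correct: The correct gradient is -2.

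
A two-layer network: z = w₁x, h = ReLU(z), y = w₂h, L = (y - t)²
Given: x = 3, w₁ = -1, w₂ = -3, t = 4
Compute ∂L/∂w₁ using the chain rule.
∂L/∂w₁ = 0

Forward pass:
z = w₁x = -1×3 = -3
h = ReLU(-3) = 0
y = w₂h = -3×0 = 0

Backward pass:
∂L/∂y = 2(y - t) = 2(0 - 4) = -8
∂y/∂h = w₂ = -3
∂h/∂z = 0 (ReLU derivative)
∂z/∂w₁ = x = 3

∂L/∂w₁ = -8 × -3 × 0 × 3 = 0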